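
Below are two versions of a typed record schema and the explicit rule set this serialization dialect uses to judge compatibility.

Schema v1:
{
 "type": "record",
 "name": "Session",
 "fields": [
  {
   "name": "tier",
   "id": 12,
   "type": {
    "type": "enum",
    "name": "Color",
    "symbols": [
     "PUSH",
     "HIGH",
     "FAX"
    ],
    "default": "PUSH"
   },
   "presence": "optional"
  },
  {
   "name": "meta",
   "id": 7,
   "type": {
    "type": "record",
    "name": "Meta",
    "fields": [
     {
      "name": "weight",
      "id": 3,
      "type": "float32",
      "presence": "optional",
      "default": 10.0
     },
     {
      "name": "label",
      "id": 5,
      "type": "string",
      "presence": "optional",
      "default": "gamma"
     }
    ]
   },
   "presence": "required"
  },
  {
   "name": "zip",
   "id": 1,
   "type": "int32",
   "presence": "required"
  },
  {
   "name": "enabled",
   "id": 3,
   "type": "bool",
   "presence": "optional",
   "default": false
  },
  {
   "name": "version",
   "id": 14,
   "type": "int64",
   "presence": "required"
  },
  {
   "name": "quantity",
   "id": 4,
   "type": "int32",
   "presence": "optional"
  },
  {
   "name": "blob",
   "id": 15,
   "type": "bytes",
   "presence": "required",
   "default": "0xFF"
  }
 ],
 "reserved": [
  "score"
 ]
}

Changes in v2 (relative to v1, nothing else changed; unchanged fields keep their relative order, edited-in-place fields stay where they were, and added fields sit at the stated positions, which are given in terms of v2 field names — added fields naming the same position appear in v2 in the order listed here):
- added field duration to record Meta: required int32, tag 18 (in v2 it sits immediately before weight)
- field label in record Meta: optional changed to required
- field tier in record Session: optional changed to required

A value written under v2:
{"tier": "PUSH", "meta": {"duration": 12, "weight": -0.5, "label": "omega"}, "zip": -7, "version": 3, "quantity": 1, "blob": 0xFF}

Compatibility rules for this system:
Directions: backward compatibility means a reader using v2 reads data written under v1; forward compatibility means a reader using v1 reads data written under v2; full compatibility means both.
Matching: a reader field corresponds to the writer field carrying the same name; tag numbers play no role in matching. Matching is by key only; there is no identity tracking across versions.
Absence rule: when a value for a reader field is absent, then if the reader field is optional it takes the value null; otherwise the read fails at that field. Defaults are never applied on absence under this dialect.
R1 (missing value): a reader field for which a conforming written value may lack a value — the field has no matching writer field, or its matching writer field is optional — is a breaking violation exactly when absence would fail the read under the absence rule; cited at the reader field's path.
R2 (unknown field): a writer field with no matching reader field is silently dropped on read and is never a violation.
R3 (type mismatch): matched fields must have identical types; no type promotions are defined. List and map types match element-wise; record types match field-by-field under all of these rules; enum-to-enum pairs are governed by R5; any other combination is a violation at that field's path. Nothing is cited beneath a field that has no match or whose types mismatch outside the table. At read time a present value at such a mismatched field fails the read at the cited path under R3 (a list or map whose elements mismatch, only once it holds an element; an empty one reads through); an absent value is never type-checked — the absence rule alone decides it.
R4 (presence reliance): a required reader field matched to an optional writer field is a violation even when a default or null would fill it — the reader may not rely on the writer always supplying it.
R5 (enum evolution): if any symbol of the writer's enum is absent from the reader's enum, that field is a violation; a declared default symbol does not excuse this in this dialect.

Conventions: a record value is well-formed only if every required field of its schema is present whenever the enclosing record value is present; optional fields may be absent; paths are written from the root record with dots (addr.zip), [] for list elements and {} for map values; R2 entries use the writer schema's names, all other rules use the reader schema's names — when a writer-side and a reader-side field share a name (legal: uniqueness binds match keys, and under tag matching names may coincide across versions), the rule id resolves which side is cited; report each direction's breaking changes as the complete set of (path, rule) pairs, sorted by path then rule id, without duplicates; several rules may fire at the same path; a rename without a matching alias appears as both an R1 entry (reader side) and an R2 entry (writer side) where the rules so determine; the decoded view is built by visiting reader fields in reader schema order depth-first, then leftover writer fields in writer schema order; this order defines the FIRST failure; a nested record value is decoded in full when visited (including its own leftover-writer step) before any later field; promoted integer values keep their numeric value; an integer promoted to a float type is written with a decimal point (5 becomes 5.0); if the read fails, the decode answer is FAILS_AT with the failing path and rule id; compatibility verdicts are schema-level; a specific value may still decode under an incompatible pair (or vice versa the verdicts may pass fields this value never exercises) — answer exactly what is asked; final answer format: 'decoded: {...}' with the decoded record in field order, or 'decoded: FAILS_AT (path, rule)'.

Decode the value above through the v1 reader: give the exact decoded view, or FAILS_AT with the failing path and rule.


the writer's type comes first in each Session pair
decoding the Session value with the v1 reader:
  tier := "PUSH"
  meta.weight := -0.5
  meta.label := "omega"
  writer meta.duration: no reader field; dropped
  zip := -7
  enabled := null (missing; optional => null)
  version := 3
  quantity := 1
  blob := 0xFF
  => decoded: {"tier": "PUSH", "meta": {"weight": -0.5, "label": "omega"}, "zip": -7, "enabled": null, "version": 3, "quantity": 1, "blob": 0xFF}
ruling out the remaining Session differences:
  added field duration to record Meta: required int32, tag 18 (in v2 it sits immediately before weight) -> affects the rule determinations only; this particular Session value decodes identically
  field label in record Meta: optional changed to required -> affects the rule determinations only; this particular Session value decodes identically
  field tier in record Session: optional changed to required -> affects the rule determinations only; this particular Session value decodes identically

decoded: {"tier": "PUSH", "meta": {"weight": -0.5, "label": "omega"}, "zip": -7, "enabled": null, "version": 3, "quantity": 1, "blob": 0xFF}


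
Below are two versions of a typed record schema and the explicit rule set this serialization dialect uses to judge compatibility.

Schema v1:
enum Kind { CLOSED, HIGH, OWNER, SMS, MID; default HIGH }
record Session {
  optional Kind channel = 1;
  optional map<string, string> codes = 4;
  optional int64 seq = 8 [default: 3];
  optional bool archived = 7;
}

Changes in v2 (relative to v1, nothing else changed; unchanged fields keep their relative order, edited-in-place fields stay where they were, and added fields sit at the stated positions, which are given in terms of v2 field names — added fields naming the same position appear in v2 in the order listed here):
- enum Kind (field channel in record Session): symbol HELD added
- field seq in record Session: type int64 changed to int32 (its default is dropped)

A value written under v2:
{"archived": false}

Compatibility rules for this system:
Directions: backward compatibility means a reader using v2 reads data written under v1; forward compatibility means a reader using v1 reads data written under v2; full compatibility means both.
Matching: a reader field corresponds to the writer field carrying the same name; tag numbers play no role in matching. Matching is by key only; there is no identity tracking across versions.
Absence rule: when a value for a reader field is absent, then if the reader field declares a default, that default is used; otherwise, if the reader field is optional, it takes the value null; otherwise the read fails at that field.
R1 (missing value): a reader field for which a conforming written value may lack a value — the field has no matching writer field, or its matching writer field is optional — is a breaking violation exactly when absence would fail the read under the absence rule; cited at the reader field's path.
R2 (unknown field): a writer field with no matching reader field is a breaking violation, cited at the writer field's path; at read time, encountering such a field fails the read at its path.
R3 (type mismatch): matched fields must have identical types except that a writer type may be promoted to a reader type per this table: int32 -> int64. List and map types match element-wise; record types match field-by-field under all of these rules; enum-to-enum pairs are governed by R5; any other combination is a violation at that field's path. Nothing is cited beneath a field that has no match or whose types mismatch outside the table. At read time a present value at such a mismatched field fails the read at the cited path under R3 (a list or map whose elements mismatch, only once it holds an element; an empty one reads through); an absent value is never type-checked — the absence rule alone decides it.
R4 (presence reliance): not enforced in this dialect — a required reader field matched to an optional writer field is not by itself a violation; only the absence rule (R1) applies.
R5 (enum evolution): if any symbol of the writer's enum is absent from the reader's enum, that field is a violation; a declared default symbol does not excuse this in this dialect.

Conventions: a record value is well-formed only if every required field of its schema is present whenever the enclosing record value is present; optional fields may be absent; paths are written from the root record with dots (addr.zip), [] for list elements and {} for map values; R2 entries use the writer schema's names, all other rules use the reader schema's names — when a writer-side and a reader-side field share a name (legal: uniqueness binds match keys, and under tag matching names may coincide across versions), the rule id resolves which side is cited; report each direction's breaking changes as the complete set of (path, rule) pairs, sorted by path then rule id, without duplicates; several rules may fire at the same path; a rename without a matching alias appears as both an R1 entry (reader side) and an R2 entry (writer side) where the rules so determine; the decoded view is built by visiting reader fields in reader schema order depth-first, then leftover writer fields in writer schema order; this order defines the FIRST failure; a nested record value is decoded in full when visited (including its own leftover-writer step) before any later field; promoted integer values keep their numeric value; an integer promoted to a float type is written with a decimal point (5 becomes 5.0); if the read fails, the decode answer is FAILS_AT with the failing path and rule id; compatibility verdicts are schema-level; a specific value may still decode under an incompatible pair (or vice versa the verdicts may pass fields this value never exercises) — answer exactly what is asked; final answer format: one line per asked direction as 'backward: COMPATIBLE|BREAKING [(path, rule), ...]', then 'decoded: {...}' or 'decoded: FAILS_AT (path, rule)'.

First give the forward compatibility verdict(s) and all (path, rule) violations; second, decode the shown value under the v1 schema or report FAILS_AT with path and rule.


in Session below, arrows point writer -> reader
forward for Session (reader v1, writer v2):
  Kind -> Kind, writer optional: channel aligns to channel
  map<string, string> -> map<string, string>, writer optional: codes aligns to codes
  int32 -> int64, writer optional: seq aligns to seq
  bool -> bool, writer optional: archived aligns to archived
  breaking: (channel, R5)
  forward on Session therefore BREAKING (1)
decode (reader v1):
  channel := null (missing; optional => null)
  codes := null (missing; optional => null)
  seq := 3 (missing; default applied)
  archived := false
  => decoded: {"channel": null, "codes": null, "seq": 3, "archived": false}
diffs on Session not affecting the asked answer:
  field seq in record Session: type int64 changed to int32 (its default is dropped) -> fires only in the backward direction of Session, which is not asked here

forward: BREAKING [(channel, R5)]; decoded: {"channel": null, "codes": null, "seq": 3, "archived": false}


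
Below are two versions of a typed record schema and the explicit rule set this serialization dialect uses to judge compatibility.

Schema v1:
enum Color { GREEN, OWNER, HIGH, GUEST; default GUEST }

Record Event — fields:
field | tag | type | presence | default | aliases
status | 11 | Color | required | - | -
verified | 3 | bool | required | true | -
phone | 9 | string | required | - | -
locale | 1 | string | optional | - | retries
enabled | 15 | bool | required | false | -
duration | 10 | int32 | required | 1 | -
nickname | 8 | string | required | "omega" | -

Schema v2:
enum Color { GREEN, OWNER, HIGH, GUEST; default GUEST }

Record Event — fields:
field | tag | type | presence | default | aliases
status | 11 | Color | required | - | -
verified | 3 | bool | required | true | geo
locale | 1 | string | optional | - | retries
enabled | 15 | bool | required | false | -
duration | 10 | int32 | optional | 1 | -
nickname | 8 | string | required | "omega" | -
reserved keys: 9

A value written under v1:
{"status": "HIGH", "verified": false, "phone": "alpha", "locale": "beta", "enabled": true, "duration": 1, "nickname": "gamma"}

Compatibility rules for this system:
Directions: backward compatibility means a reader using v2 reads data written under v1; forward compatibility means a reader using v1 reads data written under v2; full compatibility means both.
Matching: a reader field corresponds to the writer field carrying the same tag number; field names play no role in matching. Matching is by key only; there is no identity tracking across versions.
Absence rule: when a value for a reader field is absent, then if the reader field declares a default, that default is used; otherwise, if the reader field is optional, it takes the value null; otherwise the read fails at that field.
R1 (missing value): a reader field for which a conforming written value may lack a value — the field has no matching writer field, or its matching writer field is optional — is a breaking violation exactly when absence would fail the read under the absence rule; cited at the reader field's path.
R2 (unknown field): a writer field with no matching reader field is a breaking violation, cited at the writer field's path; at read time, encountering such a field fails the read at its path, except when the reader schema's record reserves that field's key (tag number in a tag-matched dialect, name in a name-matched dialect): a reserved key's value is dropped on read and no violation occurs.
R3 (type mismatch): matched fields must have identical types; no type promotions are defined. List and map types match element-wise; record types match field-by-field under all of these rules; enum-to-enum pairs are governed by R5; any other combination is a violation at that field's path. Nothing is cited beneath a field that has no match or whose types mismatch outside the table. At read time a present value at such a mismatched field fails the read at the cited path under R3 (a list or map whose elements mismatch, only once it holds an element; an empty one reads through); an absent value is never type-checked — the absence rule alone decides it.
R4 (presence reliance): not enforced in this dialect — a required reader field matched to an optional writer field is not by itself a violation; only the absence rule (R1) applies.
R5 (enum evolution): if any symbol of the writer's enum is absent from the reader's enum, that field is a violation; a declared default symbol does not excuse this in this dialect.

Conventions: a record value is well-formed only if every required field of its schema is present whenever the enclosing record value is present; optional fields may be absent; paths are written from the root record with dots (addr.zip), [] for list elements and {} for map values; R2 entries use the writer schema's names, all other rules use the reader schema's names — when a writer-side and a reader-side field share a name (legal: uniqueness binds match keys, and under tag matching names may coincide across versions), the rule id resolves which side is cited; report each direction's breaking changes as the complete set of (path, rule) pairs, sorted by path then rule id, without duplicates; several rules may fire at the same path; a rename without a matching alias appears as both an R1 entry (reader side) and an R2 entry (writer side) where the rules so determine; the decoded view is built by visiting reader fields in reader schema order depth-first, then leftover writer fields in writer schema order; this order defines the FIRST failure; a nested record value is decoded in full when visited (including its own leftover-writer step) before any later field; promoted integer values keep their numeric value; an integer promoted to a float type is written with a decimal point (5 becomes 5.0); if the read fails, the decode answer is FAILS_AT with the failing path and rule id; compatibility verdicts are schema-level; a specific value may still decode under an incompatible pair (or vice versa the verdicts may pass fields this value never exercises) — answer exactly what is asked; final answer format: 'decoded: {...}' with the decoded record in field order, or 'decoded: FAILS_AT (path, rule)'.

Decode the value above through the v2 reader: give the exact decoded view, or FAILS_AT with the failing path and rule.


decoded: {"status": "HIGH", "verified": false, "locale": "beta", "enabled": true, "duration": 1, "nickname": "gamma"}

each type pair in Event: writer, then reader
decode (reader v2):
  status := "HIGH"
  verified := false
  locale := "beta"
  enabled := true
  duration := 1
  nickname := "gamma"
  writer phone: reserved -> dropped
  => decoded: {"status": "HIGH", "verified": false, "locale": "beta", "enabled": true, "duration": 1, "nickname": "gamma"}
ruling out the remaining Event differences:
  field duration in record Event: required changed to optional -> inert under this dialect — no rule fires on Event and the result does not move


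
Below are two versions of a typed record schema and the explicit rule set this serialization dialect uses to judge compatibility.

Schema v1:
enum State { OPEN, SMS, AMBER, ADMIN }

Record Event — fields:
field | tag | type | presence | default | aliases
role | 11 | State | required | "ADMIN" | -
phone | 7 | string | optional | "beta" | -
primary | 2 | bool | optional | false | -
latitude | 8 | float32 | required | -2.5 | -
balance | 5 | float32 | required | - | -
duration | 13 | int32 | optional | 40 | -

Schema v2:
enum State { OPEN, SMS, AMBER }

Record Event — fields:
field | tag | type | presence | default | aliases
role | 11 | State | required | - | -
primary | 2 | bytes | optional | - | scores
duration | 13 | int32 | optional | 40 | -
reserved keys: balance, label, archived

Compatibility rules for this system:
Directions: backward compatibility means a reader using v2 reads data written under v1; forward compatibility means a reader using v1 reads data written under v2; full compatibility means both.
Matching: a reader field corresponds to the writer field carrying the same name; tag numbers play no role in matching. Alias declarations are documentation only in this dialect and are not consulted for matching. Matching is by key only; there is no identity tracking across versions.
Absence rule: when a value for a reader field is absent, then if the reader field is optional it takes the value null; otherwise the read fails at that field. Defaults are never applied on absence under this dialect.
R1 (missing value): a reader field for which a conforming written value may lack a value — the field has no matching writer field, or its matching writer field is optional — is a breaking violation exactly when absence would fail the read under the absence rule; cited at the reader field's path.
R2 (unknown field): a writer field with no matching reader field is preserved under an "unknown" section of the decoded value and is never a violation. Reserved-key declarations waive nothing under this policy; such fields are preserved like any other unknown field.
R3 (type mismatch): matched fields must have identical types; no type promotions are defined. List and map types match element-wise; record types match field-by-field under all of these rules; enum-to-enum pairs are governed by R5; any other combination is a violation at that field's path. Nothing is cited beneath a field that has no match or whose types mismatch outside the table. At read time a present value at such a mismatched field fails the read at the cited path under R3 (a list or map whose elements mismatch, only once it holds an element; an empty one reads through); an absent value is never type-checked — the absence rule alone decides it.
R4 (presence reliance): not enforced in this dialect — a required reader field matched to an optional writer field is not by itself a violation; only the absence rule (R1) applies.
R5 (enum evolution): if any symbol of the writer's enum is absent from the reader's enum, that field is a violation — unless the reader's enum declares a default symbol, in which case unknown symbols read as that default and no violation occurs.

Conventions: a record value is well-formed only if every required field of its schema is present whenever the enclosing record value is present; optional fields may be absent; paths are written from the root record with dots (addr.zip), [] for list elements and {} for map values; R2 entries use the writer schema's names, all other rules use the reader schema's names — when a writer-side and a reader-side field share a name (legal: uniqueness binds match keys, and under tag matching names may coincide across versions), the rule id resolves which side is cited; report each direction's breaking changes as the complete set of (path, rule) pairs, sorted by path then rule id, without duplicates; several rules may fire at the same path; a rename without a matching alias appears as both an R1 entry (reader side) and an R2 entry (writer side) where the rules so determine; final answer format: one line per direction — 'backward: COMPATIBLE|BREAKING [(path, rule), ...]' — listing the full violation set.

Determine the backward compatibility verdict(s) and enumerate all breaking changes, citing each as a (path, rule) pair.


the writer's type comes first in each Event pair
checking backward for Event: reader v2 against writer v1:
  role: State -> State, writer required; from role
  primary: bool -> bytes, writer optional; from primary
  duration: int32 -> int32, writer optional; from duration
  leftover writer field: phone
  leftover writer field: latitude
  leftover writer field: balance
  rule R3 violated at primary
  rule R5 violated at role
  => backward verdict for Event: BREAKING, 2 violation(s)
checking off the Event differences that do not matter here:
  removed field phone from record Event -> no rule fires on it in Event's dialect; the asked verdict holds
  removed field latitude from record Event -> its effect on Event is confined to the forward direction, not asked
  removed field balance from record Event (its key "balance" joins the reserved list) -> its effect on Event is confined to the forward direction, not asked

backward: BREAKING [(primary, R3), (role, R5)]


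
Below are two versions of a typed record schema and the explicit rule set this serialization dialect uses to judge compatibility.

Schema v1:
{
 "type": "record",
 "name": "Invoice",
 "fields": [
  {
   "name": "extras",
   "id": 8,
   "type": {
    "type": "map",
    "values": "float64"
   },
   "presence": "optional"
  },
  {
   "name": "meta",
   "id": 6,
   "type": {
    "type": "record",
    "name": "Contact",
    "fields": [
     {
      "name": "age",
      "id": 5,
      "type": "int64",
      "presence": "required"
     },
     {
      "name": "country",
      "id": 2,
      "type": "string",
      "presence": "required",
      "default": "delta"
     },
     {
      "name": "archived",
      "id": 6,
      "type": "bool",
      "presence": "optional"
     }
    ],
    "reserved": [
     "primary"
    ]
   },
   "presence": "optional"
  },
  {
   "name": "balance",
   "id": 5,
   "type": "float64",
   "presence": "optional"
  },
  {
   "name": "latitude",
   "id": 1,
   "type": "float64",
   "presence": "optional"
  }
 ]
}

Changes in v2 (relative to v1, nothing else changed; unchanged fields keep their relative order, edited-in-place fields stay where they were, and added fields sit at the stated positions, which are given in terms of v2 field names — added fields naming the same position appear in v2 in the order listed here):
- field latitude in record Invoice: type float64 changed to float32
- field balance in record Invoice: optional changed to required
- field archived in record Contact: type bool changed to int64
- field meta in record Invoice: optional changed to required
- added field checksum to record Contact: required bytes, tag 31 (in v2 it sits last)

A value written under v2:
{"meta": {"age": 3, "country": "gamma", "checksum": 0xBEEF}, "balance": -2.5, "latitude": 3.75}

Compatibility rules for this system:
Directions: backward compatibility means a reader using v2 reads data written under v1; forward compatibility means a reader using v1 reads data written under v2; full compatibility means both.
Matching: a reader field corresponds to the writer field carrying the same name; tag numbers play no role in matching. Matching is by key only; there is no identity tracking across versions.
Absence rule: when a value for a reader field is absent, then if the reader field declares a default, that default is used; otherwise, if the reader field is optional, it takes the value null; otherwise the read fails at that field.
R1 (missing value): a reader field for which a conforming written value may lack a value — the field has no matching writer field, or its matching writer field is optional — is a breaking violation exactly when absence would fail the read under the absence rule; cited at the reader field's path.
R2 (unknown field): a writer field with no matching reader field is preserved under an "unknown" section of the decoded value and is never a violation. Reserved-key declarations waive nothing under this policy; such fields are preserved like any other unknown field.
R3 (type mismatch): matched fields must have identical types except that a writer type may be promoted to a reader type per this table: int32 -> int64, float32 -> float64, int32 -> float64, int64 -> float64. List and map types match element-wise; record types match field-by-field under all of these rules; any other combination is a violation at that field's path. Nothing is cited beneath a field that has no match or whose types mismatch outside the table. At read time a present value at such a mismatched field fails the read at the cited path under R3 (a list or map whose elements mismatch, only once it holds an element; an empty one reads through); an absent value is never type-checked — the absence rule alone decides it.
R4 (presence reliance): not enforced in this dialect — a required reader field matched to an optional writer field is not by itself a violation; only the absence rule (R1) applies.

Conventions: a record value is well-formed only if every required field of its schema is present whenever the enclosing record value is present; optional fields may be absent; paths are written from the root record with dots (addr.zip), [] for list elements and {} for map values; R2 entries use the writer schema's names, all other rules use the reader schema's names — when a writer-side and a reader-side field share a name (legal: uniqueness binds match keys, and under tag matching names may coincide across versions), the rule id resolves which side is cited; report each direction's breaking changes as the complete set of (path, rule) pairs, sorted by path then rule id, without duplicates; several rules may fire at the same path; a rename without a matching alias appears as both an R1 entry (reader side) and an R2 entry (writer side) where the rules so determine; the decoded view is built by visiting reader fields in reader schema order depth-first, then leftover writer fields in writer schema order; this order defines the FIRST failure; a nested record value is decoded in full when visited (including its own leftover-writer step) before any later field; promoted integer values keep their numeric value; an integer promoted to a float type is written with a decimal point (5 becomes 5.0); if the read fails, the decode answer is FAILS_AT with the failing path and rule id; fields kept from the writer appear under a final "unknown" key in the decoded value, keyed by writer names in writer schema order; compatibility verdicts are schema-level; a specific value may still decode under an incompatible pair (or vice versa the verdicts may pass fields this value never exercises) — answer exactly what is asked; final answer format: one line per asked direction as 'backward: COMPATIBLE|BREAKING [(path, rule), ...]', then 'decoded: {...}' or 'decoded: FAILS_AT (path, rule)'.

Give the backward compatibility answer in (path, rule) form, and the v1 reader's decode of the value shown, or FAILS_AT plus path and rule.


arrows below run writer -> reader for Invoice
backward on Invoice — v2 reading data written by v1:
  extras <- extras (map<string, float64> -> map<string, float64>, writer optional)
  meta <- meta (Contact -> Contact, writer optional)
  balance <- balance (float64 -> float64, writer optional)
  latitude <- latitude (float64 -> float32, writer optional)
  meta.age <- meta.age (int64 -> int64, writer required)
  meta.country <- meta.country (string -> string, writer required)
  meta.archived <- meta.archived (bool -> int64, writer optional)
  no writer field matches reader meta.checksum
  violation R1 at balance
  violation R3 at latitude
  violation R1 at meta
  violation R3 at meta.archived
  violation R1 at meta.checksum
  => backward: BREAKING (5)
decoding the Invoice value with the v1 reader:
  extras := null (missing; optional => null)
  meta.age := 3
  meta.country := "gamma"
  meta.archived := null (missing; optional => null)
  writer meta.checksum: kept under "unknown"
  balance := -2.5
  latitude := 3.75 (float32 -> float64)
  => decoded: {"extras": null, "meta": {"age": 3, "country": "gamma", "archived": null, "unknown": {"checksum": 0xBEEF}}, "balance": -2.5, "latitude": 3.75}

backward: BREAKING [(balance, R1), (latitude, R3), (meta, R1), (meta.archived, R3), (meta.checksum, R1)]; decoded: {"extras": null, "meta": {"age": 3, "country": "gamma", "archived": null, "unknown": {"checksum": 0xBEEF}}, "balance": -2.5, "latitude": 3.75}


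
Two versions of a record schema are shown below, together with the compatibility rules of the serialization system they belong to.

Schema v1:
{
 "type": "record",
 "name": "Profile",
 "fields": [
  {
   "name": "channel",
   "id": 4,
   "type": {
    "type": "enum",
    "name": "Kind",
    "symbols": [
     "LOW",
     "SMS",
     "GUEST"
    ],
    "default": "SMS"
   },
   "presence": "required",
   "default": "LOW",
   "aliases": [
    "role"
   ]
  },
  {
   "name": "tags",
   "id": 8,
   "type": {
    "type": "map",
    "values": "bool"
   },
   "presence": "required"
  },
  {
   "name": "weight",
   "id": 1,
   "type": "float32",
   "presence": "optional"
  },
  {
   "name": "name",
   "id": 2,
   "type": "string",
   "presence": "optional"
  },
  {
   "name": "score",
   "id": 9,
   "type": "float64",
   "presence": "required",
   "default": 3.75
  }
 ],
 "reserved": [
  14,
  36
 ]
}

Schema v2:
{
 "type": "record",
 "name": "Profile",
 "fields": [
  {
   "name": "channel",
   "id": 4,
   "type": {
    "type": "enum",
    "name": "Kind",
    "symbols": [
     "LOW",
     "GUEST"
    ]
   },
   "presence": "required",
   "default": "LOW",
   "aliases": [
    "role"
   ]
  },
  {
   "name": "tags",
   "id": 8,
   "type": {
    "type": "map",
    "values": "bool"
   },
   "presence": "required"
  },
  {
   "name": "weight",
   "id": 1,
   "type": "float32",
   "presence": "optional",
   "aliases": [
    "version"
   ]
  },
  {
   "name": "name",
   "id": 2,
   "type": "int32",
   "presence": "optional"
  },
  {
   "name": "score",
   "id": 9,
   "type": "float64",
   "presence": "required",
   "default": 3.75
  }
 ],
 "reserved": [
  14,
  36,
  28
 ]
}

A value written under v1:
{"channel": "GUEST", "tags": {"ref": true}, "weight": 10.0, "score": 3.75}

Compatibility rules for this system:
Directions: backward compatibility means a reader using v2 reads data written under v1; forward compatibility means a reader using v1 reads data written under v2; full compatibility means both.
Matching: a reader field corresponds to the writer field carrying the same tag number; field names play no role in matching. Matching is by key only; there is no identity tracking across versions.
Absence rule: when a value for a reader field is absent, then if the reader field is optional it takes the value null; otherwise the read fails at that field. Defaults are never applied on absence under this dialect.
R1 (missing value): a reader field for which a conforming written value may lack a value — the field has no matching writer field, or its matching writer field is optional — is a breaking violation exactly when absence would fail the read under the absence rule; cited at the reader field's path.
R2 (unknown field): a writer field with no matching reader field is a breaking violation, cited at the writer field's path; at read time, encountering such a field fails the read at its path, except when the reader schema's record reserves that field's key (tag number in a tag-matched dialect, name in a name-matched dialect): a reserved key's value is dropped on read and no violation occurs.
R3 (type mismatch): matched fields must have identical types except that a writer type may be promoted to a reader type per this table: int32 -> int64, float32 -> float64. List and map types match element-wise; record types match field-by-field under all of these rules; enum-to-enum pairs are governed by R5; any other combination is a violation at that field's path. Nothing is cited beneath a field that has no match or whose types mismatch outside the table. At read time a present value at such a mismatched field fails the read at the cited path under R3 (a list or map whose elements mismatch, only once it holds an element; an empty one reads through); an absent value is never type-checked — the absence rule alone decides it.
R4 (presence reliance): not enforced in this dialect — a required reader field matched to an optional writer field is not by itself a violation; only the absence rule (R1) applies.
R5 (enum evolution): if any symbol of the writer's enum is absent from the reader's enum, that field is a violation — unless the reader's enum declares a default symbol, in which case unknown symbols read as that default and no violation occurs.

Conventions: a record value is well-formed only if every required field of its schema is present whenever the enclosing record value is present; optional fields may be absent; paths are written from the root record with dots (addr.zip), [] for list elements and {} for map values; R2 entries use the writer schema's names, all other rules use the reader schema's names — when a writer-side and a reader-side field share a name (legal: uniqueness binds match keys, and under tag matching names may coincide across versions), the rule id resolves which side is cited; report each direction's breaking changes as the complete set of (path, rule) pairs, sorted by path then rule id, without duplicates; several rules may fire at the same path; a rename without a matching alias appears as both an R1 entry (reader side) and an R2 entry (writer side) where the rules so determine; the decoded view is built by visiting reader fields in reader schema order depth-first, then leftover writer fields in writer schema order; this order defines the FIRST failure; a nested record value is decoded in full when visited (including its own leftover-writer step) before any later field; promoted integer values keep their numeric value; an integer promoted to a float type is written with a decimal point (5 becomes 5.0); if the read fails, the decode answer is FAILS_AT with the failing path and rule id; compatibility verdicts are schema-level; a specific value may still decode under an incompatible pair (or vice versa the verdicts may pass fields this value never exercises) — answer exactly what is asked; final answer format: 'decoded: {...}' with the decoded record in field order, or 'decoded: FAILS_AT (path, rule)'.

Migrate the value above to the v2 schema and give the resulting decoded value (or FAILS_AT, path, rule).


decoded: {"channel": "GUEST", "tags": {"ref": true}, "weight": 10.0, "name": null, "score": 3.75}

the writer's type comes first in each Profile pair
migrating the Profile value to v2:
  channel := "GUEST"
  tags := {"ref": true}
  weight := 10.0
  name := null (absent, optional -> null)
  score := 3.75
  => decoded: {"channel": "GUEST", "tags": {"ref": true}, "weight": 10.0, "name": null, "score": 3.75}
ruling out the remaining Profile differences:
  enum Kind (field channel in record Profile): symbol SMS removed (it was the default; the default is cleared) -> schema-level compatibility only; this Profile value's decode is unchanged
  field name in record Profile: type string changed to int32 -> schema-level compatibility only; this Profile value's decode is unchanged


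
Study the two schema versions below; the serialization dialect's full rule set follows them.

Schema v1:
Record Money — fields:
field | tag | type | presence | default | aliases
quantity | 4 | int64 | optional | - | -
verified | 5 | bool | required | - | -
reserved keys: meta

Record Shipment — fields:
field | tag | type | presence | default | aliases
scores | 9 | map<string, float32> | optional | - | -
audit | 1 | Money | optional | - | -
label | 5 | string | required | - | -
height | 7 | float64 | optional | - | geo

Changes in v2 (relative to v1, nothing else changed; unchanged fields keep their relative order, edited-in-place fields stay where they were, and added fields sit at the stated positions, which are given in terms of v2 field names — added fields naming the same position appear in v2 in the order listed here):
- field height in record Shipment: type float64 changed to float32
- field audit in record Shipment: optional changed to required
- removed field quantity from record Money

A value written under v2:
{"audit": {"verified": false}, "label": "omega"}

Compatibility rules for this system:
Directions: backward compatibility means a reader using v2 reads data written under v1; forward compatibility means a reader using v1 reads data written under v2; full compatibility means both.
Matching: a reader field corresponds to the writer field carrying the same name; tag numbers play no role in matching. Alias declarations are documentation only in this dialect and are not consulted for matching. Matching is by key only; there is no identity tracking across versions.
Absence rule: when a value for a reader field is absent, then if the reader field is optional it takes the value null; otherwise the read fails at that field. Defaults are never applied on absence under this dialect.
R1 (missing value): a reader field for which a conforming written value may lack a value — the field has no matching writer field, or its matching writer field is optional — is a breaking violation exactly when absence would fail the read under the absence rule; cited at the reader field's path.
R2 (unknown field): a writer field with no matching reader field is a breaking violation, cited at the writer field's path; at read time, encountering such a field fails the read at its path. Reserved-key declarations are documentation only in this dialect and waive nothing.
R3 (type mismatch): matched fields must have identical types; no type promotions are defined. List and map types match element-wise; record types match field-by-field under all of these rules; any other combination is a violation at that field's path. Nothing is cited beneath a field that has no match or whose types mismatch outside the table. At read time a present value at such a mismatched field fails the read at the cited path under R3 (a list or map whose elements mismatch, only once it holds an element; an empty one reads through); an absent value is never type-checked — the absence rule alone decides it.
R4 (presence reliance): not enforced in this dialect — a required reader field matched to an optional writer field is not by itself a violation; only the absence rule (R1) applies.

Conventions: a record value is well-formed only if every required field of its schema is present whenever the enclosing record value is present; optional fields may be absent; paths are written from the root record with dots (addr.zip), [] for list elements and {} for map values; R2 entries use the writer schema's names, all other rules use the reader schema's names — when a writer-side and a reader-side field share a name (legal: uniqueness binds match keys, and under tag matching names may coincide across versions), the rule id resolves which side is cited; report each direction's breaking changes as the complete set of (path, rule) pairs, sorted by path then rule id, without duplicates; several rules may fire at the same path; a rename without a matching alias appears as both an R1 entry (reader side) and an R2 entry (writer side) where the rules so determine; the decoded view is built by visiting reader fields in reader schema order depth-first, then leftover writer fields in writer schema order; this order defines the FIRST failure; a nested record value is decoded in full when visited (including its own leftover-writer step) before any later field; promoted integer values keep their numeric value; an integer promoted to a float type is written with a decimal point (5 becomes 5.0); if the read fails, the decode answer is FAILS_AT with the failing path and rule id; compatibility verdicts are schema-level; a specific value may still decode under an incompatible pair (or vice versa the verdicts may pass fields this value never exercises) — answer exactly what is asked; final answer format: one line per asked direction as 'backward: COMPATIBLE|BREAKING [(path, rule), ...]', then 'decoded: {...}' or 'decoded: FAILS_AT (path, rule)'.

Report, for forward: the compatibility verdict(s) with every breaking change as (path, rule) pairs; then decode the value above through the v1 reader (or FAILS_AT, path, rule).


in Shipment below, arrows point writer -> reader
forward pass over Shipment, reader schema v1, writer schema v2:
  writer optional, map<string, float32> -> map<string, float32>: reader scores maps from writer scores
  writer required, Money -> Money: reader audit maps from writer audit
  writer required, string -> string: reader label maps from writer label
  writer optional, float32 -> float64: reader height maps from writer height
  audit.quantity: no writer-side match
  writer required, bool -> bool: reader audit.verified maps from writer audit.verified
  breaking: (height, R3)
  forward on Shipment therefore BREAKING (1)
decode walk for Shipment under reader schema v1:
  scores := null (not supplied -> null)
  audit.quantity := null (not supplied -> null)
  audit.verified := false
  label := "omega"
  height := null (not supplied -> null)
  => decoded: {"scores": null, "audit": {"quantity": null, "verified": false}, "label": "omega", "height": null}
ruling out the remaining Shipment differences:
  field audit in record Shipment: optional changed to required -> its effect on Shipment is confined to the backward direction, not asked
  removed field quantity from record Money -> its effect on Shipment is confined to the backward direction, not asked

forward: BREAKING [(height, R3)]; decoded: {"scores": null, "audit": {"quantity": null, "verified": false}, "label": "omega", "height": null}
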